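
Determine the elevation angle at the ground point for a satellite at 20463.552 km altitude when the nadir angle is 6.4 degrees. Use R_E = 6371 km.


r = R_E + alt = 26834.5520 km
Law of sines in the satellite / Earth-center / ground-point triangle:
  sin(nadir)/R_E = sin(90 + el)/r  =>  cos(el) = (r/R_E)*sin(nadir)
cos(el) = (26834.5520 / 6371.0000) * sin(6.4 deg) = 0.4695054
el = arccos(0.4695054) = 61.9978 deg
(Earth-central angle = 90 - nadir - el = 21.6022 deg)

61.9978 degrees


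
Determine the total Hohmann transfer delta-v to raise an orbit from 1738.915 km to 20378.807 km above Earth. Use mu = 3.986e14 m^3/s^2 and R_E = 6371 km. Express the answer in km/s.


r1 = 8109.9150 km = 8.109915e+06 m
r2 = 26749.8070 km = 2.6749807e+07 m
dv1 = sqrt(mu/r1)*(sqrt(2*r2/(r1+r2)) - 1) = 1674.3951 m/s
dv2 = sqrt(mu/r2)*(1 - sqrt(2*r1/(r1+r2))) = 1227.0737 m/s
total dv = |dv1| + |dv2| = 1674.3951 + 1227.0737 = 2901.4688 m/s = 2.9015 km/s

2.9015 km/s


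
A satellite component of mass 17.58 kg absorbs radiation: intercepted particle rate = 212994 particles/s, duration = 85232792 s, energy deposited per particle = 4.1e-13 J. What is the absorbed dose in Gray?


Total energy deposited = rate * time * E_per
  = 212994 * 85232792 * 4.1e-13 = 7.4432 J
Dose = E_total / mass = 7.4432 / 17.58
Dose = 0.4233885 Gy

0.4234 Gy


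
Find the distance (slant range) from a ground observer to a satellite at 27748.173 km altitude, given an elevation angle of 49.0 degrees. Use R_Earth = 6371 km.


h = 27748.173 km, el = 49.0 deg
d = -R_E*sin(el) + sqrt((R_E*sin(el))^2 + 2*R_E*h + h^2)
d = -6371.0000*sin(0.8552113) + sqrt((6371.0000*0.7547096)^2 + 2*6371.0000*27748.173 + 27748.173^2)
d = 29053.9312 km

29053.9312 km


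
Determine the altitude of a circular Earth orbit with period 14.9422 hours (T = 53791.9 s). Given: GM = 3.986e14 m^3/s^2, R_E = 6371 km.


T = 53791.9 s
r = (mu*T^2/(4*pi^2))^(1/3) = (3.986e14 * 53791.9^2 / (4*pi^2))^(1/3)
r = 3.0799035e+07 m = 30799.0350 km
alt = r - R_E = 30799.0350 - 6371 = 24428.0350 km

24428.0350 km


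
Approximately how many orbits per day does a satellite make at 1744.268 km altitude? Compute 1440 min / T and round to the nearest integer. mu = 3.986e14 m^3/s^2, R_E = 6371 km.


r = 8.115268e+06 m
T = 2*pi*sqrt(r^3/mu) = 7275.5448 s = 121.2591 min
revs/day = 1440 / 121.2591 = 11.8754
Rounded: 12 revolutions per day

12 revolutions per day


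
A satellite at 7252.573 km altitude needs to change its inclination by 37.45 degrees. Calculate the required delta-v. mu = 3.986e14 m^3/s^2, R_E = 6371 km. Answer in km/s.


r = 13623.5730 km = 1.3623573e+07 m
V = sqrt(mu/r) = 5409.0766 m/s
di = 37.45 deg = 0.6536258 rad
dV = 2*V*sin(di/2) = 2*5409.0766*sin(0.3268129)
dV = 3472.9113 m/s = 3.4729 km/s

3.4729 km/s


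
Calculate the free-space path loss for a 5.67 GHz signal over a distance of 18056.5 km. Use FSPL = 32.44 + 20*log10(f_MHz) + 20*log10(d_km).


f = 5.67 GHz = 5670.0000 MHz
d = 18056.5 km
FSPL = 32.44 + 20*log10(5670.0000) + 20*log10(18056.5)
FSPL = 32.44 + 75.0717 + 85.1327
FSPL = 192.6443 dB

192.6443 dB


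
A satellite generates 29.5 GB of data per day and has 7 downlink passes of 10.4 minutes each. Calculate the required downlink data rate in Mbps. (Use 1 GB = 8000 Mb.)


total contact time = 7 * 10.4 * 60 = 4368.0000 s
data = 29.5 GB = 236000.0000 Mb
rate = 236000.0000 / 4368.0000 = 54.0293 Mbps

54.0293 Mbps


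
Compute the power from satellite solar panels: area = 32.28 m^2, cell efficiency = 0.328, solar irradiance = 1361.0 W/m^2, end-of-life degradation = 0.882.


P = area * eta * S * degradation
P = 32.28 * 0.328 * 1361.0 * 0.882
P = 12709.6643 W

12709.6643 W


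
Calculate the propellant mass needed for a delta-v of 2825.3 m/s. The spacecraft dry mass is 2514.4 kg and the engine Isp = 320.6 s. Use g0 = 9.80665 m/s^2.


ve = Isp * g0 = 320.6 * 9.80665 = 3144.011990 m/s
mass ratio = exp(dv/ve) = exp(2825.3/3144.011990) = 2.45623303
m_prop = m_dry * (mr - 1) = 2514.4 * (2.45623303 - 1)
m_prop = 3661.5523 kg

3661.5523 kg


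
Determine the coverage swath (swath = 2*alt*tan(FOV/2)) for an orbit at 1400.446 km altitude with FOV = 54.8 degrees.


FOV = 54.8 deg = 0.9564404 rad
swath = 2 * alt * tan(FOV/2) = 2 * 1400.446 * tan(0.4782202)
swath = 2 * 1400.446 * 0.5183508
swath = 1451.8445 km

1451.8445 km


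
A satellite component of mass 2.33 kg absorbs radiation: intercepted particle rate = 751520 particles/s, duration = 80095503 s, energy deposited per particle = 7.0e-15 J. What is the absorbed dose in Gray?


Total energy deposited = rate * time * E_per
  = 751520 * 80095503 * 7.0e-15 = 0.4213536 J
Dose = E_total / mass = 0.4213536 / 2.33
Dose = 0.1808385 Gy

0.1808 Gy


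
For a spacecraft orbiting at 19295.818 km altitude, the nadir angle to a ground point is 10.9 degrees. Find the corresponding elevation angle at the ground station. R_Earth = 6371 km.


r = R_E + alt = 25666.8180 km
Law of sines in the satellite / Earth-center / ground-point triangle:
  sin(nadir)/R_E = sin(90 + el)/r  =>  cos(el) = (r/R_E)*sin(nadir)
cos(el) = (25666.8180 / 6371.0000) * sin(10.9 deg) = 0.7618079
el = arccos(0.7618079) = 40.3762 deg
(Earth-central angle = 90 - nadir - el = 38.7238 deg)

40.3762 degrees


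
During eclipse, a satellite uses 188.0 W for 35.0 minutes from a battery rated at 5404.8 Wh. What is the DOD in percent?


E_used = P * t / 60 = 188.0 * 35.0 / 60 = 109.6667 Wh
DOD = E_used / E_total * 100 = 109.6667 / 5404.8 * 100
DOD = 2.0291 %

2.0291 %


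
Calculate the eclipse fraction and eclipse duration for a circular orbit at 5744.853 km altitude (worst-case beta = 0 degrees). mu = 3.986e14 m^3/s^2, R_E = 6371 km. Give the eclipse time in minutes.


r = 12115.8530 km
T = 221.2030 min
Eclipse fraction = arcsin(R_E/r)/pi = arcsin(6371.0000/12115.8530)/pi
= arcsin(0.52584)/pi = 0.1762489
Eclipse duration = 0.1762489 * 221.2030 = 38.9868 min

38.9868 minutes


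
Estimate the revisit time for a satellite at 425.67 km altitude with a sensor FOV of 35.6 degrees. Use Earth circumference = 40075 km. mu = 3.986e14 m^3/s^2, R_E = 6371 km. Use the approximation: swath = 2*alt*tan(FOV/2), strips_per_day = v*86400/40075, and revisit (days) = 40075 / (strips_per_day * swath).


swath = 2*425.67*tan(0.3106686) = 273.3354 km
v = sqrt(mu/r) = 7658.0916 m/s = 7.6581 km/s
strips/day = v*86400/40075 = 7.6581*86400/40075 = 16.5105
coverage/day = strips * swath = 16.5105 * 273.3354 = 4512.9093 km
revisit = 40075 / 4512.9093 = 8.8801 days

8.8801 days


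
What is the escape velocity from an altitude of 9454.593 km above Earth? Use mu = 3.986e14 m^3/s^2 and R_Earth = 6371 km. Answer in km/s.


r = 6371.0 + 9454.593 = 15825.5930 km = 1.5825593e+07 m
v_esc = sqrt(2*mu/r) = sqrt(2*3.986e14 / 1.5825593e+07)
v_esc = 7097.4714 m/s = 7.0975 km/s

7.0975 km/s


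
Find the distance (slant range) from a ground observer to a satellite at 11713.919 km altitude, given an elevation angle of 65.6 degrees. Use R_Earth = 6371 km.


h = 11713.919 km, el = 65.6 deg
d = -R_E*sin(el) + sqrt((R_E*sin(el))^2 + 2*R_E*h + h^2)
d = -6371.0000*sin(1.1449) + sqrt((6371.0000*0.9106837)^2 + 2*6371.0000*11713.919 + 11713.919^2)
d = 12090.4199 km

12090.4199 km


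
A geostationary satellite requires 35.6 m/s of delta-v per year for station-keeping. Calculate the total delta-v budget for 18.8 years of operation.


dV = rate * years = 35.6 * 18.8
dV = 669.2800 m/s

669.2800 m/s


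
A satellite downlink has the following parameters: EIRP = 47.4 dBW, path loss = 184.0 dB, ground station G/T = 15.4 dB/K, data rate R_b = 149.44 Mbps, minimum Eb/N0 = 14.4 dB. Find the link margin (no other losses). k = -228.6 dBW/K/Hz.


C/N0 = EIRP - FSPL + G/T - k = 47.4 - 184.0 + 15.4 - (-228.6)
C/N0 = 107.4000 dB-Hz
R_b = 149.44 Mbps = 1.4944e+08 bps -> 10*log10(R_b) = 81.7447 dB-Hz
Eb/N0 = C/N0 - 10*log10(R_b) = 107.4000 - 81.7447 = 25.6553 dB
Margin = Eb/N0 - Eb/N0_req = 25.6553 - 14.4 = 11.2553 dB (link closes)

11.2553 dB


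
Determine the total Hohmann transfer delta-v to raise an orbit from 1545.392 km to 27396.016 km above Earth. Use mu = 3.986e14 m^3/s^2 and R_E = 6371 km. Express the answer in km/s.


r1 = 7916.3920 km = 7.916392e+06 m
r2 = 33767.0160 km = 3.3767016e+07 m
dv1 = sqrt(mu/r1)*(sqrt(2*r2/(r1+r2)) - 1) = 1936.1573 m/s
dv2 = sqrt(mu/r2)*(1 - sqrt(2*r1/(r1+r2))) = 1318.2758 m/s
total dv = |dv1| + |dv2| = 1936.1573 + 1318.2758 = 3254.4331 m/s = 3.2544 km/s

3.2544 km/s


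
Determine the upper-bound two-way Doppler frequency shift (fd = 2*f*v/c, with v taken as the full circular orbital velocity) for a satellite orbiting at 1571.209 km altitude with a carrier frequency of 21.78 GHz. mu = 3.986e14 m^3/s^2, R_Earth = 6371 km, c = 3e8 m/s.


r = 7.942209e+06 m
v = sqrt(mu/r) = 7084.3171 m/s (worst-case radial velocity)
f = 21.78 GHz = 2.178e+10 Hz
fd = 2*f*v/c = 2*2.178e+10*7084.3171/3.0e+08
fd = 1.0286428e+06 Hz

1.0286e+06 Hz


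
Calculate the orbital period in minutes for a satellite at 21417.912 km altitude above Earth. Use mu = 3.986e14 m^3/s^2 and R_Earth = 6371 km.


r = 27788.9120 km = 2.7788912e+07 m
T = 2*pi*sqrt(r^3/mu) = 2*pi*sqrt(2.1459255e+22 / 3.986e14)
T = 46101.8694 s = 768.3645 min

768.3645 minutes


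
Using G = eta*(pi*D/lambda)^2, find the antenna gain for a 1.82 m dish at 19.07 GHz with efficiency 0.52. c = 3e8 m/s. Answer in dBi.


lambda = c/f = 3e8 / 1.907e+10 = 0.01573152 m
G = eta*(pi*D/lambda)^2 = 0.52*(pi*1.82/0.01573152)^2
G = 68691.7755 (linear)
G = 10*log10(68691.7755) = 48.3690 dBi

48.3690 dBi


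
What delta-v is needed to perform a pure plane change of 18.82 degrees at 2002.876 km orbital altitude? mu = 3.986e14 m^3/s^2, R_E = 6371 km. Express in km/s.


r = 8373.8760 km = 8.373876e+06 m
V = sqrt(mu/r) = 6899.3056 m/s
di = 18.82 deg = 0.328471 rad
dV = 2*V*sin(di/2) = 2*6899.3056*sin(0.1642355)
dV = 2256.0474 m/s = 2.2560 km/s

2.2560 km/s


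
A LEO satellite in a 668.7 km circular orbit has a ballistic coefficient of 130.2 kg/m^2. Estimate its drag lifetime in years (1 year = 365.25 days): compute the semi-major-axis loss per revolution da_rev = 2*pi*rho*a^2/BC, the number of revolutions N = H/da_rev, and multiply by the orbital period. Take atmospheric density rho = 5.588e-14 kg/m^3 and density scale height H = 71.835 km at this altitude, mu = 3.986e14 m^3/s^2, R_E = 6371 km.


a = R_E + alt = 7039.7000 km = 7.0397e+06 m
da_rev = 2*pi*rho*a^2/BC = 2*pi*5.588e-14*(7.0397e+06)^2/130.2 = 0.133639113 m per revolution
N = H/da_rev = 71835.0000 m / 0.133639113 m = 537529.7564 revolutions
P = 2*pi*sqrt(a^3/mu) = 5878.1742 s
lifetime = N*P = 537529.7564 * 5878.1742 = 3.1596935e+09 s = 36570.5269 days
years = 36570.5269 / 365.25 = 100.1246 years

100.1246 years


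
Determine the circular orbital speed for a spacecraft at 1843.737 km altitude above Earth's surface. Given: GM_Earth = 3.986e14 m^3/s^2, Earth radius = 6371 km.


r = R_E + alt = 6371.0 + 1843.737 = 8214.7370 km = 8.214737e+06 m
v = sqrt(mu/r) = sqrt(3.986e14 / 8.214737e+06) = 6965.8131 m/s = 6.9658 km/s

6.9658 km/s


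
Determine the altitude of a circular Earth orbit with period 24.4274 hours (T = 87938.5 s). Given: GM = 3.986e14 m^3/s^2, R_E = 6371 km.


T = 87938.5 s
r = (mu*T^2/(4*pi^2))^(1/3) = (3.986e14 * 87938.5^2 / (4*pi^2))^(1/3)
r = 4.2741053e+07 m = 42741.0534 km
alt = r - R_E = 42741.0534 - 6371 = 36370.0534 km

36370.0534 km


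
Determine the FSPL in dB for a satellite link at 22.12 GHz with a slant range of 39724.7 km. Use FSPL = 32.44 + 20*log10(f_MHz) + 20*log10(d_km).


f = 22.12 GHz = 22120.0000 MHz
d = 39724.7 km
FSPL = 32.44 + 20*log10(22120.0000) + 20*log10(39724.7)
FSPL = 32.44 + 86.8957 + 91.9812
FSPL = 211.3169 dB

211.3169 dB


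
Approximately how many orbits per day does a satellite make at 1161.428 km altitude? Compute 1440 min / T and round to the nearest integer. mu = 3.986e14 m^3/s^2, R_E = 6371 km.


r = 7.532428e+06 m
T = 2*pi*sqrt(r^3/mu) = 6505.9947 s = 108.4332 min
revs/day = 1440 / 108.4332 = 13.2801
Rounded: 13 revolutions per day

13 revolutions per day


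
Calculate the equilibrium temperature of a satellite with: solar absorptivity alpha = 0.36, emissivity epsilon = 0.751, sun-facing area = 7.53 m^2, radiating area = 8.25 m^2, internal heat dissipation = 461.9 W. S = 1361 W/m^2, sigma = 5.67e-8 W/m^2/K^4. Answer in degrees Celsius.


Numerator = alpha*S*A_sun + Q_int = 0.36*1361*7.53 + 461.9 = 4151.2988 W
Denominator = eps*sigma*A_rad = 0.751*5.67e-8*8.25 = 3.5129902e-07 W/K^4
T^4 = 1.1816995e+10 K^4
T = 329.7059 K = 56.5559 C

56.5559 degrees Celsius


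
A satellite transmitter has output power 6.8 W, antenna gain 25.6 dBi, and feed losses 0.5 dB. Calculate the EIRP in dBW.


Pt = 6.8 W = 8.3251 dBW
EIRP = Pt_dBW + Gt - losses = 8.3251 + 25.6 - 0.5 = 33.4251 dBW

33.4251 dBW


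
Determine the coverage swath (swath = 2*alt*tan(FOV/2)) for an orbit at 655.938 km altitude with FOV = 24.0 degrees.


FOV = 24.0 deg = 0.418879 rad
swath = 2 * alt * tan(FOV/2) = 2 * 655.938 * tan(0.2094395)
swath = 2 * 655.938 * 0.2125566
swath = 278.8479 km

278.8479 km


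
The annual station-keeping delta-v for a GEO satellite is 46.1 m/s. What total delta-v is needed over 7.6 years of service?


dV = rate * years = 46.1 * 7.6
dV = 350.3600 m/s

350.3600 m/s


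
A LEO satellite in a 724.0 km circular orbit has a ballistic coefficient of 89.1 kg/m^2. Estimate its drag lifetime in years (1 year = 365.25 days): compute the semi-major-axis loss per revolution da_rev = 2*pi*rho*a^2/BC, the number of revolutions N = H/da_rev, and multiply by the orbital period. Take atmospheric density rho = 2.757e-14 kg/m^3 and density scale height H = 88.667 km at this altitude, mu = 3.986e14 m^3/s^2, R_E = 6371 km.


a = R_E + alt = 7095.0000 km = 7.095e+06 m
da_rev = 2*pi*rho*a^2/BC = 2*pi*2.757e-14*(7.095e+06)^2/89.1 = 0.0978686798 m per revolution
N = H/da_rev = 88667.0000 m / 0.0978686798 m = 905979.3201 revolutions
P = 2*pi*sqrt(a^3/mu) = 5947.5735 s
lifetime = N*P = 905979.3201 * 5947.5735 = 5.3883786e+09 s = 62365.4935 days
years = 62365.4935 / 365.25 = 170.7474 years

170.7474 years


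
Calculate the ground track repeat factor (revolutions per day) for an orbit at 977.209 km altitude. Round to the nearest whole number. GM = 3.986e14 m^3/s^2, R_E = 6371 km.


r = 7.348209e+06 m
T = 2*pi*sqrt(r^3/mu) = 6268.7864 s = 104.4798 min
revs/day = 1440 / 104.4798 = 13.7826
Rounded: 14 revolutions per day

14 revolutions per day


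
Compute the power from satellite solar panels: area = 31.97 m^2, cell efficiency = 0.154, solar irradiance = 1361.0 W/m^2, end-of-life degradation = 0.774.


P = area * eta * S * degradation
P = 31.97 * 0.154 * 1361.0 * 0.774
P = 5186.3574 W

5186.3574 W


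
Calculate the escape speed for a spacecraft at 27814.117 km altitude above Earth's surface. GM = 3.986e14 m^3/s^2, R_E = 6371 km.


r = 6371.0 + 27814.117 = 34185.1170 km = 3.4185117e+07 m
v_esc = sqrt(2*mu/r) = sqrt(2*3.986e14 / 3.4185117e+07)
v_esc = 4829.0879 m/s = 4.8291 km/s

4.8291 km/s


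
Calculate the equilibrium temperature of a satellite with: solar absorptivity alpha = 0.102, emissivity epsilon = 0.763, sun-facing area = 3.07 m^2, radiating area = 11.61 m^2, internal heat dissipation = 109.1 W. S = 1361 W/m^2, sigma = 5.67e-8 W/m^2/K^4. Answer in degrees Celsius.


Numerator = alpha*S*A_sun + Q_int = 0.102*1361*3.07 + 109.1 = 535.2835 W
Denominator = eps*sigma*A_rad = 0.763*5.67e-8*11.61 = 5.0227298e-07 W/K^4
T^4 = 1.0657223e+09 K^4
T = 180.6804 K = -92.4696 C

-92.4696 degrees Celsius


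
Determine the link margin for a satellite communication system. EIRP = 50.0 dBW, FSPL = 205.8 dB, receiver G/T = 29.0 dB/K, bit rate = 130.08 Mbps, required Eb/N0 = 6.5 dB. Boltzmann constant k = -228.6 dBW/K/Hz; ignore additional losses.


C/N0 = EIRP - FSPL + G/T - k = 50.0 - 205.8 + 29.0 - (-228.6)
C/N0 = 101.8000 dB-Hz
R_b = 130.08 Mbps = 1.3008e+08 bps -> 10*log10(R_b) = 81.1421 dB-Hz
Eb/N0 = C/N0 - 10*log10(R_b) = 101.8000 - 81.1421 = 20.6579 dB
Margin = Eb/N0 - Eb/N0_req = 20.6579 - 6.5 = 14.1579 dB (link closes)

14.1579 dB


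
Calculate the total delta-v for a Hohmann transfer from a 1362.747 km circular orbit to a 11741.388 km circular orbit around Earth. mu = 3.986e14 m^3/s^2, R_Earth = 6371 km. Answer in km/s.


r1 = 7733.7470 km = 7.733747e+06 m
r2 = 18112.3880 km = 1.8112388e+07 m
dv1 = sqrt(mu/r1)*(sqrt(2*r2/(r1+r2)) - 1) = 1320.0525 m/s
dv2 = sqrt(mu/r2)*(1 - sqrt(2*r1/(r1+r2))) = 1062.1158 m/s
total dv = |dv1| + |dv2| = 1320.0525 + 1062.1158 = 2382.1683 m/s = 2.3822 km/s

2.3822 km/s


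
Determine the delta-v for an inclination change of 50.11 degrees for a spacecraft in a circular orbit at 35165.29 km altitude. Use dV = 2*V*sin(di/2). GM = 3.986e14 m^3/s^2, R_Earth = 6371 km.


r = 41536.2900 km = 4.153629e+07 m
V = sqrt(mu/r) = 3097.8101 m/s
di = 50.11 deg = 0.8745845 rad
dV = 2*V*sin(di/2) = 2*3097.8101*sin(0.4372922)
dV = 2623.7712 m/s = 2.6238 km/s

2.6238 km/s


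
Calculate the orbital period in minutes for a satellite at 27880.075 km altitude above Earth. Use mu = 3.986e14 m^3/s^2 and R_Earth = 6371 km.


r = 34251.0750 km = 3.4251075e+07 m
T = 2*pi*sqrt(r^3/mu) = 2*pi*sqrt(4.0181174e+22 / 3.986e14)
T = 63084.4805 s = 1051.4080 min

1051.4080 minutes


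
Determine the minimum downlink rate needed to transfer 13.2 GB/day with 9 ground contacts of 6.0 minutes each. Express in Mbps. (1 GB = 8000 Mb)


total contact time = 9 * 6.0 * 60 = 3240.0000 s
data = 13.2 GB = 105600.0000 Mb
rate = 105600.0000 / 3240.0000 = 32.5926 Mbps

32.5926 Mbps


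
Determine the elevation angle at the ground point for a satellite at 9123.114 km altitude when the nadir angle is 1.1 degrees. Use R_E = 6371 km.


r = R_E + alt = 15494.1140 km
Law of sines in the satellite / Earth-center / ground-point triangle:
  sin(nadir)/R_E = sin(90 + el)/r  =>  cos(el) = (r/R_E)*sin(nadir)
cos(el) = (15494.1140 / 6371.0000) * sin(1.1 deg) = 0.0466877
el = arccos(0.0466877) = 87.3240 deg
(Earth-central angle = 90 - nadir - el = 1.5760 deg)

87.3240 degrees


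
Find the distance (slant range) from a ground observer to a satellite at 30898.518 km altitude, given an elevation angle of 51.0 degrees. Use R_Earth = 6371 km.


h = 30898.518 km, el = 51.0 deg
d = -R_E*sin(el) + sqrt((R_E*sin(el))^2 + 2*R_E*h + h^2)
d = -6371.0000*sin(0.8901179) + sqrt((6371.0000*0.777146)^2 + 2*6371.0000*30898.518 + 30898.518^2)
d = 32102.0308 km

32102.0308 km


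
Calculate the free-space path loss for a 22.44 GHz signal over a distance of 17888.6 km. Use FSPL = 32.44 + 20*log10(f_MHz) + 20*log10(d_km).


f = 22.44 GHz = 22440.0000 MHz
d = 17888.6 km
FSPL = 32.44 + 20*log10(22440.0000) + 20*log10(17888.6)
FSPL = 32.44 + 87.0205 + 85.0515
FSPL = 204.5120 dB

204.5120 dB


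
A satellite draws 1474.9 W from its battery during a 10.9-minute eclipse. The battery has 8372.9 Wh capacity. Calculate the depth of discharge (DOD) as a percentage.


E_used = P * t / 60 = 1474.9 * 10.9 / 60 = 267.9402 Wh
DOD = E_used / E_total * 100 = 267.9402 / 8372.9 * 100
DOD = 3.2001 %

3.2001 %


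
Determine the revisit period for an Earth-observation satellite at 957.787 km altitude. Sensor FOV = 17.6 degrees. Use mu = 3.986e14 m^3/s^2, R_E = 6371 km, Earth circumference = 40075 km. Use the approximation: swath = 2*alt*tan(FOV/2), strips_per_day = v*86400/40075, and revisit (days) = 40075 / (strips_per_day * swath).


swath = 2*957.787*tan(0.153589) = 296.5465 km
v = sqrt(mu/r) = 7374.8399 m/s = 7.3748 km/s
strips/day = v*86400/40075 = 7.3748*86400/40075 = 15.8998
coverage/day = strips * swath = 15.8998 * 296.5465 = 4715.0429 km
revisit = 40075 / 4715.0429 = 8.4994 days

8.4994 days


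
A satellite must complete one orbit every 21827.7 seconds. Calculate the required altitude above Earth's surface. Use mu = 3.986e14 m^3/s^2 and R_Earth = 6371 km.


T = 21827.7 s
r = (mu*T^2/(4*pi^2))^(1/3) = (3.986e14 * 21827.7^2 / (4*pi^2))^(1/3)
r = 1.6880987e+07 m = 16880.9870 km
alt = r - R_E = 16880.9870 - 6371 = 10509.9870 km

10509.9870 km


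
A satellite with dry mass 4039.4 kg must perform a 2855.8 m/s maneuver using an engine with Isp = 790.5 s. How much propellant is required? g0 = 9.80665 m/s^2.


ve = Isp * g0 = 790.5 * 9.80665 = 7752.156825 m/s
mass ratio = exp(dv/ve) = exp(2855.8/7752.156825) = 1.44540246
m_prop = m_dry * (mr - 1) = 4039.4 * (1.44540246 - 1)
m_prop = 1799.1587 kg

1799.1587 kg


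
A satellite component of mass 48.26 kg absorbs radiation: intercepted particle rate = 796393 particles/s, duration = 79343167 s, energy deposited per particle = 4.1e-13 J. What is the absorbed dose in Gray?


Total energy deposited = rate * time * E_per
  = 796393 * 79343167 * 4.1e-13 = 25.9072 J
Dose = E_total / mass = 25.9072 / 48.26
Dose = 0.536826 Gy

0.5368 Gy


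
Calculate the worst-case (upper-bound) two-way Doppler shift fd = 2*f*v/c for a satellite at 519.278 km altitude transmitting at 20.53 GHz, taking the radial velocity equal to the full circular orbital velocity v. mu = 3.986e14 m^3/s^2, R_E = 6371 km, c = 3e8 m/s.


r = 6.890278e+06 m
v = sqrt(mu/r) = 7605.8941 m/s (worst-case radial velocity)
f = 20.53 GHz = 2.053e+10 Hz
fd = 2*f*v/c = 2*2.053e+10*7605.8941/3.0e+08
fd = 1.0409934e+06 Hz

1.0410e+06 Hz


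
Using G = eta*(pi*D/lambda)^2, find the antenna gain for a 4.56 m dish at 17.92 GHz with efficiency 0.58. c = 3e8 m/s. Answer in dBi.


lambda = c/f = 3e8 / 1.792e+10 = 0.01674107 m
G = eta*(pi*D/lambda)^2 = 0.58*(pi*4.56/0.01674107)^2
G = 424708.4732 (linear)
G = 10*log10(424708.4732) = 56.2809 dBi

56.2809 dBi


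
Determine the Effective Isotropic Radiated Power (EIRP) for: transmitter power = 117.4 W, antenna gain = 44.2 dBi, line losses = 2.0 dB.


Pt = 117.4 W = 20.6967 dBW
EIRP = Pt_dBW + Gt - losses = 20.6967 + 44.2 - 2.0 = 62.8967 dBW

62.8967 dBW


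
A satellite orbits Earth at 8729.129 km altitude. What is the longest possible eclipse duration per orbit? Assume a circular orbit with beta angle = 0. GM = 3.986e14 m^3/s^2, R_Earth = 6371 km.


r = 15100.1290 km
T = 307.7733 min
Eclipse fraction = arcsin(R_E/r)/pi = arcsin(6371.0000/15100.1290)/pi
= arcsin(0.4219169)/pi = 0.1386426
Eclipse duration = 0.1386426 * 307.7733 = 42.6705 min

42.6705 minutes


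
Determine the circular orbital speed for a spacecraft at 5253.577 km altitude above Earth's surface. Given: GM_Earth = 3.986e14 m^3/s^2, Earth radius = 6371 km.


r = R_E + alt = 6371.0 + 5253.577 = 11624.5770 km = 1.1624577e+07 m
v = sqrt(mu/r) = sqrt(3.986e14 / 1.1624577e+07) = 5855.7168 m/s = 5.8557 km/s

5.8557 km/s


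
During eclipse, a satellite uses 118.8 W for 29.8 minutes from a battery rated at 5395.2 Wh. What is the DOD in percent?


E_used = P * t / 60 = 118.8 * 29.8 / 60 = 59.0040 Wh
DOD = E_used / E_total * 100 = 59.0040 / 5395.2 * 100
DOD = 1.0936 %

1.0936 %


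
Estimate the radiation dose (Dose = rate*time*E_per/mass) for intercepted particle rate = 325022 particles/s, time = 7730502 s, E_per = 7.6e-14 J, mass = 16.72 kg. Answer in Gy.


Total energy deposited = rate * time * E_per
  = 325022 * 7730502 * 7.6e-14 = 0.1909563 J
Dose = E_total / mass = 0.1909563 / 16.72
Dose = 0.01142083 Gy

0.0114 Gy


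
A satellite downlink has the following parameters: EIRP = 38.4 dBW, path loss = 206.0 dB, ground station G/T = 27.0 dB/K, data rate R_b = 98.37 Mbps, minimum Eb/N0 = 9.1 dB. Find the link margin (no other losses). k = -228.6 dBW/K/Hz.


C/N0 = EIRP - FSPL + G/T - k = 38.4 - 206.0 + 27.0 - (-228.6)
C/N0 = 88.0000 dB-Hz
R_b = 98.37 Mbps = 9.837e+07 bps -> 10*log10(R_b) = 79.9286 dB-Hz
Eb/N0 = C/N0 - 10*log10(R_b) = 88.0000 - 79.9286 = 8.0714 dB
Margin = Eb/N0 - Eb/N0_req = 8.0714 - 9.1 = -1.0286 dB (negative margin: link does not close)

-1.0286 dB


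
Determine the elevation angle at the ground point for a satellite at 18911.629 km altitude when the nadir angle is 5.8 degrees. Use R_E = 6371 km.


r = R_E + alt = 25282.6290 km
Law of sines in the satellite / Earth-center / ground-point triangle:
  sin(nadir)/R_E = sin(90 + el)/r  =>  cos(el) = (r/R_E)*sin(nadir)
cos(el) = (25282.6290 / 6371.0000) * sin(5.8 deg) = 0.4010311
el = arccos(0.4010311) = 66.3573 deg
(Earth-central angle = 90 - nadir - el = 17.8427 deg)

66.3573 degrees


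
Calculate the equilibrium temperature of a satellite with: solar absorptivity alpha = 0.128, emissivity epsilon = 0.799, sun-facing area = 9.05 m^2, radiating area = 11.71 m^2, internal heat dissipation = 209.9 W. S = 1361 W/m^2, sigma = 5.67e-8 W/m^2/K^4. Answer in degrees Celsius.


Numerator = alpha*S*A_sun + Q_int = 0.128*1361*9.05 + 209.9 = 1786.4824 W
Denominator = eps*sigma*A_rad = 0.799*5.67e-8*11.71 = 5.3050164e-07 W/K^4
T^4 = 3.3675342e+09 K^4
T = 240.8951 K = -32.2549 C

-32.2549 degrees Celsius


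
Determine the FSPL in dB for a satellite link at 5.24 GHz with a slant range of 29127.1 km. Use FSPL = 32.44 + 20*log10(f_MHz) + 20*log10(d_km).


f = 5.24 GHz = 5240.0000 MHz
d = 29127.1 km
FSPL = 32.44 + 20*log10(5240.0000) + 20*log10(29127.1)
FSPL = 32.44 + 74.3866 + 89.2859
FSPL = 196.1126 dB

196.1126 dB


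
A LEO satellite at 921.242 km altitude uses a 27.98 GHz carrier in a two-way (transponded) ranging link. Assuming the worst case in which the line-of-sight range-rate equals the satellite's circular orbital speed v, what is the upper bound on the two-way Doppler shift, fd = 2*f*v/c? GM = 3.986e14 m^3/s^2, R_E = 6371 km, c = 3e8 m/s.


r = 7.292242e+06 m
v = sqrt(mu/r) = 7393.2963 m/s (worst-case radial velocity)
f = 27.98 GHz = 2.798e+10 Hz
fd = 2*f*v/c = 2*2.798e+10*7393.2963/3.0e+08
fd = 1.3790962e+06 Hz

1.3791e+06 Hz


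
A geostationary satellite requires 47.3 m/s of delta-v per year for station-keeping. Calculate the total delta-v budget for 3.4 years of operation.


dV = rate * years = 47.3 * 3.4
dV = 160.8200 m/s

160.8200 m/s


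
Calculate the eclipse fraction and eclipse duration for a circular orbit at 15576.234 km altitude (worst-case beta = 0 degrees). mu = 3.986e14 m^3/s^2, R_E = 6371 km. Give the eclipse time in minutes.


r = 21947.2340 km
T = 539.2991 min
Eclipse fraction = arcsin(R_E/r)/pi = arcsin(6371.0000/21947.2340)/pi
= arcsin(0.2902871)/pi = 0.09375082
Eclipse duration = 0.09375082 * 539.2991 = 50.5597 min

50.5597 minutes


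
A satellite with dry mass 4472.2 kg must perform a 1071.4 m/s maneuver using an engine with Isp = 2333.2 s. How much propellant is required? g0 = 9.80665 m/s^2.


ve = Isp * g0 = 2333.2 * 9.80665 = 22880.875780 m/s
mass ratio = exp(dv/ve) = exp(1071.4/22880.875780) = 1.04793874
m_prop = m_dry * (mr - 1) = 4472.2 * (1.04793874 - 1)
m_prop = 214.3916 kg

214.3916 kg


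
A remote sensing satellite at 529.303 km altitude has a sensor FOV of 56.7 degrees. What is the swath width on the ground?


FOV = 56.7 deg = 0.9896017 rad
swath = 2 * alt * tan(FOV/2) = 2 * 529.303 * tan(0.4948008)
swath = 2 * 529.303 * 0.5395707
swath = 571.1928 km

571.1928 km


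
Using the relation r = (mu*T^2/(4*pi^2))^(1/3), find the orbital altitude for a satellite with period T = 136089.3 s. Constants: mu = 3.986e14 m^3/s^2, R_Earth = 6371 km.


T = 136089.3 s
r = (mu*T^2/(4*pi^2))^(1/3) = (3.986e14 * 136089.3^2 / (4*pi^2))^(1/3)
r = 5.7184085e+07 m = 57184.0845 km
alt = r - R_E = 57184.0845 - 6371 = 50813.0845 km

50813.0845 km


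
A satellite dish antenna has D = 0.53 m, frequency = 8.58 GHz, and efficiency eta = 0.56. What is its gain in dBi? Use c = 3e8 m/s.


lambda = c/f = 3e8 / 8.58e+09 = 0.03496503 m
G = eta*(pi*D/lambda)^2 = 0.56*(pi*0.53/0.03496503)^2
G = 1269.9060 (linear)
G = 10*log10(1269.9060) = 31.0377 dBi

31.0377 dBi


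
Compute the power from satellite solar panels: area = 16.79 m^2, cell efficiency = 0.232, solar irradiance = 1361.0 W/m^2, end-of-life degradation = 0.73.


P = area * eta * S * degradation
P = 16.79 * 0.232 * 1361.0 * 0.73
P = 3870.0775 W

3870.0775 W


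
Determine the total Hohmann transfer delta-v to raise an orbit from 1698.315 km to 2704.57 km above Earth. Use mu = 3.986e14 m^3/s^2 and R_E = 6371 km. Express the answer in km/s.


r1 = 8069.3150 km = 8.069315e+06 m
r2 = 9075.5700 km = 9.07557e+06 m
dv1 = sqrt(mu/r1)*(sqrt(2*r2/(r1+r2)) - 1) = 203.3093 m/s
dv2 = sqrt(mu/r2)*(1 - sqrt(2*r1/(r1+r2))) = 197.4206 m/s
total dv = |dv1| + |dv2| = 203.3093 + 197.4206 = 400.7299 m/s = 0.4007299 km/s

0.4007 km/s


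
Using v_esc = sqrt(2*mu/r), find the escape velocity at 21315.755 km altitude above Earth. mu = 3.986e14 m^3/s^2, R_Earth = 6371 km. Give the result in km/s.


r = 6371.0 + 21315.755 = 27686.7550 km = 2.7686755e+07 m
v_esc = sqrt(2*mu/r) = sqrt(2*3.986e14 / 2.7686755e+07)
v_esc = 5365.9623 m/s = 5.3660 km/s

5.3660 km/s


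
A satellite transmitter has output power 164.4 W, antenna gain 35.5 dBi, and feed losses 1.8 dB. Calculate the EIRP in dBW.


Pt = 164.4 W = 22.1590 dBW
EIRP = Pt_dBW + Gt - losses = 22.1590 + 35.5 - 1.8 = 55.8590 dBW

55.8590 dBW


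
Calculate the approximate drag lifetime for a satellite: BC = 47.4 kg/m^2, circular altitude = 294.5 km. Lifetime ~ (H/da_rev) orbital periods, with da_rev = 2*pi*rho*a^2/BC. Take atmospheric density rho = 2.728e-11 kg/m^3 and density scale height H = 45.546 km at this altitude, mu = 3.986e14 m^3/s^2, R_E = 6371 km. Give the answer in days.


a = R_E + alt = 6665.5000 km = 6.6655e+06 m
da_rev = 2*pi*rho*a^2/BC = 2*pi*2.728e-11*(6.6655e+06)^2/47.4 = 160.661330 m per revolution
N = H/da_rev = 45546.0000 m / 160.661330 m = 283.4907 revolutions
P = 2*pi*sqrt(a^3/mu) = 5415.7713 s
lifetime = N*P = 283.4907 * 5415.7713 = 1.535321e+06 s = 17.7699 days

17.7699 days


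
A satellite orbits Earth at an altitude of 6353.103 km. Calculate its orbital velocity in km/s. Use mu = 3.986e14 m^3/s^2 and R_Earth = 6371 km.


r = R_E + alt = 6371.0 + 6353.103 = 12724.1030 km = 1.2724103e+07 m
v = sqrt(mu/r) = sqrt(3.986e14 / 1.2724103e+07) = 5596.9968 m/s = 5.5970 km/s

5.5970 km/s


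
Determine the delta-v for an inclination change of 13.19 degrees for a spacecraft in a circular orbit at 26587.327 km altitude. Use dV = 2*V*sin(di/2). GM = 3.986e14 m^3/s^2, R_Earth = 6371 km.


r = 32958.3270 km = 3.2958327e+07 m
V = sqrt(mu/r) = 3477.6516 m/s
di = 13.19 deg = 0.2302089 rad
dV = 2*V*sin(di/2) = 2*3477.6516*sin(0.1151045)
dV = 798.8198 m/s = 0.7988198 km/s

0.7988 km/s


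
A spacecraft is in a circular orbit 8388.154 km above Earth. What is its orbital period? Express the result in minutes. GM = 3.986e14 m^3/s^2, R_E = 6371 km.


r = 14759.1540 km = 1.4759154e+07 m
T = 2*pi*sqrt(r^3/mu) = 2*pi*sqrt(3.2150253e+21 / 3.986e14)
T = 17844.4603 s = 297.4077 min

297.4077 minutes


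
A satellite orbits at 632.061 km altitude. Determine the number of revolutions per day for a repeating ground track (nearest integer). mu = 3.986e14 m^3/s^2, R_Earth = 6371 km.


r = 7.003061e+06 m
T = 2*pi*sqrt(r^3/mu) = 5832.3434 s = 97.2057 min
revs/day = 1440 / 97.2057 = 14.8139
Rounded: 15 revolutions per day

15 revolutions per day


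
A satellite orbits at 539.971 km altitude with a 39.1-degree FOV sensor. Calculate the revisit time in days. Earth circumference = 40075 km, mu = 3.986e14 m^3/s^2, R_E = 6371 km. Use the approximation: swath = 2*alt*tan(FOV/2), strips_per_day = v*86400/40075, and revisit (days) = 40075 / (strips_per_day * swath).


swath = 2*539.971*tan(0.3412119) = 383.4885 km
v = sqrt(mu/r) = 7594.4987 m/s = 7.5945 km/s
strips/day = v*86400/40075 = 7.5945*86400/40075 = 16.3734
coverage/day = strips * swath = 16.3734 * 383.4885 = 6279.0164 km
revisit = 40075 / 6279.0164 = 6.3824 days

6.3824 days


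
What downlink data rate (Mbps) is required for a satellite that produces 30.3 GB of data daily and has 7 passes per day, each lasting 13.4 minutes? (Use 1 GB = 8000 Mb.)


total contact time = 7 * 13.4 * 60 = 5628.0000 s
data = 30.3 GB = 242400.0000 Mb
rate = 242400.0000 / 5628.0000 = 43.0704 Mbps

43.0704 Mbps


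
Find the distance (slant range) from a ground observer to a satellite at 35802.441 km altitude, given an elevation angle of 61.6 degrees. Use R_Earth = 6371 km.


h = 35802.441 km, el = 61.6 deg
d = -R_E*sin(el) + sqrt((R_E*sin(el))^2 + 2*R_E*h + h^2)
d = -6371.0000*sin(1.0751) + sqrt((6371.0000*0.8796486)^2 + 2*6371.0000*35802.441 + 35802.441^2)
d = 36460.1976 km

36460.1976 km


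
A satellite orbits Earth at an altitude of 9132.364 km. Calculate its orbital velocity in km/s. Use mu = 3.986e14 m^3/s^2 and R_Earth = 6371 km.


r = R_E + alt = 6371.0 + 9132.364 = 15503.3640 km = 1.5503364e+07 m
v = sqrt(mu/r) = sqrt(3.986e14 / 1.5503364e+07) = 5070.5571 m/s = 5.0706 km/s

5.0706 km/s


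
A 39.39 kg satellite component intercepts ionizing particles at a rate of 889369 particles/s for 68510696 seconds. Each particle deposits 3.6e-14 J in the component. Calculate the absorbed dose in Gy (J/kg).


Total energy deposited = rate * time * E_per
  = 889369 * 68510696 * 3.6e-14 = 2.1935 J
Dose = E_total / mass = 2.1935 / 39.39
Dose = 0.05568739 Gy

0.0557 Gy


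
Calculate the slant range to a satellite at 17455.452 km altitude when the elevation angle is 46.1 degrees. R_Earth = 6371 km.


h = 17455.452 km, el = 46.1 deg
d = -R_E*sin(el) + sqrt((R_E*sin(el))^2 + 2*R_E*h + h^2)
d = -6371.0000*sin(0.8045968) + sqrt((6371.0000*0.7205511)^2 + 2*6371.0000*17455.452 + 17455.452^2)
d = 18822.6999 km

18822.6999 km


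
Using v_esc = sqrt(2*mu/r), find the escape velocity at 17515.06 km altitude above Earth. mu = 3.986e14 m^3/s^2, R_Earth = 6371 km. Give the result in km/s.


r = 6371.0 + 17515.06 = 23886.0600 km = 2.388606e+07 m
v_esc = sqrt(2*mu/r) = sqrt(2*3.986e14 / 2.388606e+07)
v_esc = 5777.1200 m/s = 5.7771 km/s

5.7771 km/s


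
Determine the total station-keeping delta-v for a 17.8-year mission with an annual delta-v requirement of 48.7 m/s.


dV = rate * years = 48.7 * 17.8
dV = 866.8600 m/s

866.8600 m/s


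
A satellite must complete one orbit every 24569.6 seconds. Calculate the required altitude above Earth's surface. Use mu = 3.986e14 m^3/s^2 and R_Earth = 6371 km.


T = 24569.6 s
r = (mu*T^2/(4*pi^2))^(1/3) = (3.986e14 * 24569.6^2 / (4*pi^2))^(1/3)
r = 1.8266608e+07 m = 18266.6080 km
alt = r - R_E = 18266.6080 - 6371 = 11895.6080 km

11895.6080 km


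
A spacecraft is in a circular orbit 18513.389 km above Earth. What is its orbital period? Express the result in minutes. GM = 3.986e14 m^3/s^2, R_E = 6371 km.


r = 24884.3890 km = 2.4884389e+07 m
T = 2*pi*sqrt(r^3/mu) = 2*pi*sqrt(1.540923e+22 / 3.986e14)
T = 39066.2472 s = 651.1041 min

651.1041 minutes


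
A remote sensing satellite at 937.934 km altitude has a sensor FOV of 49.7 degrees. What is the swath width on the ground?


FOV = 49.7 deg = 0.8674286 rad
swath = 2 * alt * tan(FOV/2) = 2 * 937.934 * tan(0.4337143)
swath = 2 * 937.934 * 0.4631243
swath = 868.7600 km

868.7600 km


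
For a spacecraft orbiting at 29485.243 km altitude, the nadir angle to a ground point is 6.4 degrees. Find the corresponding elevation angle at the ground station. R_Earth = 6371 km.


r = R_E + alt = 35856.2430 km
Law of sines in the satellite / Earth-center / ground-point triangle:
  sin(nadir)/R_E = sin(90 + el)/r  =>  cos(el) = (r/R_E)*sin(nadir)
cos(el) = (35856.2430 / 6371.0000) * sin(6.4 deg) = 0.6273516
el = arccos(0.6273516) = 51.1450 deg
(Earth-central angle = 90 - nadir - el = 32.4550 deg)

51.1450 degrees


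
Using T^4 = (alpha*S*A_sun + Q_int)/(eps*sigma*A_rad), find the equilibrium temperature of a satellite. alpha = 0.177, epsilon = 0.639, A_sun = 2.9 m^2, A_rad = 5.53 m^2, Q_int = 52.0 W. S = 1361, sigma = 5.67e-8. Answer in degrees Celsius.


Numerator = alpha*S*A_sun + Q_int = 0.177*1361*2.9 + 52.0 = 750.6013 W
Denominator = eps*sigma*A_rad = 0.639*5.67e-8*5.53 = 2.0035909e-07 W/K^4
T^4 = 3.7462803e+09 K^4
T = 247.4002 K = -25.7498 C

-25.7498 degrees Celsius


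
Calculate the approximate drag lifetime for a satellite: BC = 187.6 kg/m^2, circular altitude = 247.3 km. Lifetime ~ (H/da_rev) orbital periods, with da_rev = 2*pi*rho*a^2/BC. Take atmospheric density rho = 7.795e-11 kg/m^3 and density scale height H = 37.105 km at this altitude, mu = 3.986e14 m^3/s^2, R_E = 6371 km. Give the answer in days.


a = R_E + alt = 6618.3000 km = 6.6183e+06 m
da_rev = 2*pi*rho*a^2/BC = 2*pi*7.795e-11*(6.6183e+06)^2/187.6 = 114.355235 m per revolution
N = H/da_rev = 37105.0000 m / 114.355235 m = 324.4714 revolutions
P = 2*pi*sqrt(a^3/mu) = 5358.3477 s
lifetime = N*P = 324.4714 * 5358.3477 = 1.7386304e+06 s = 20.1230 days

20.1230 days


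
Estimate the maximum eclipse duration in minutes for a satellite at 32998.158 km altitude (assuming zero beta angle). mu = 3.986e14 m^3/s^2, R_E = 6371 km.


r = 39369.1580 km
T = 1295.6693 min
Eclipse fraction = arcsin(R_E/r)/pi = arcsin(6371.0000/39369.1580)/pi
= arcsin(0.1618272)/pi = 0.05173871
Eclipse duration = 0.05173871 * 1295.6693 = 67.0363 min

67.0363 minutes


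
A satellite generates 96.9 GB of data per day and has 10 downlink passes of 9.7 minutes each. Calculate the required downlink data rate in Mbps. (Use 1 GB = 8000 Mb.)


total contact time = 10 * 9.7 * 60 = 5820.0000 s
data = 96.9 GB = 775200.0000 Mb
rate = 775200.0000 / 5820.0000 = 133.1959 Mbps

133.1959 Mbps


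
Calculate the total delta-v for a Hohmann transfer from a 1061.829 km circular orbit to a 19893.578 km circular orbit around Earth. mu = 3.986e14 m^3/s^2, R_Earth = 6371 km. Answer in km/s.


r1 = 7432.8290 km = 7.432829e+06 m
r2 = 26264.5780 km = 2.6264578e+07 m
dv1 = sqrt(mu/r1)*(sqrt(2*r2/(r1+r2)) - 1) = 1820.0587 m/s
dv2 = sqrt(mu/r2)*(1 - sqrt(2*r1/(r1+r2))) = 1308.1999 m/s
total dv = |dv1| + |dv2| = 1820.0587 + 1308.1999 = 3128.2586 m/s = 3.1283 km/s

3.1283 km/s


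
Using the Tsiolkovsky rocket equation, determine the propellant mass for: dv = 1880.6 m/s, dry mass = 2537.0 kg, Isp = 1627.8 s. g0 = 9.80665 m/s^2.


ve = Isp * g0 = 1627.8 * 9.80665 = 15963.264870 m/s
mass ratio = exp(dv/ve) = exp(1880.6/15963.264870) = 1.12502806
m_prop = m_dry * (mr - 1) = 2537.0 * (1.12502806 - 1)
m_prop = 317.1962 kg

317.1962 kg


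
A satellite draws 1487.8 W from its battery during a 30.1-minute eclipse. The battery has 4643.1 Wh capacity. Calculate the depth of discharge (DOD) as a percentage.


E_used = P * t / 60 = 1487.8 * 30.1 / 60 = 746.3797 Wh
DOD = E_used / E_total * 100 = 746.3797 / 4643.1 * 100
DOD = 16.0750 %

16.0750 %


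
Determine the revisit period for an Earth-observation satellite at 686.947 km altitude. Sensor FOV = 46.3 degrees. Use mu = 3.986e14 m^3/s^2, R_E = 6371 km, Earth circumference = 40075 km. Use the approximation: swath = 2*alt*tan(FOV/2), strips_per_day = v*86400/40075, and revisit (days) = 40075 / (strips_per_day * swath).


swath = 2*686.947*tan(0.4040437) = 587.4331 km
v = sqrt(mu/r) = 7515.0081 m/s = 7.5150 km/s
strips/day = v*86400/40075 = 7.5150*86400/40075 = 16.2020
coverage/day = strips * swath = 16.2020 * 587.4331 = 9517.6131 km
revisit = 40075 / 9517.6131 = 4.2106 days

4.2106 days


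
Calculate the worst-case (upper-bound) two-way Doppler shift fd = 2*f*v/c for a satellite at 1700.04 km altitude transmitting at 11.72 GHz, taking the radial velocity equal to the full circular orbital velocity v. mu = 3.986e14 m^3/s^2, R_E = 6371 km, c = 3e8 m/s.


r = 8.07104e+06 m
v = sqrt(mu/r) = 7027.5492 m/s (worst-case radial velocity)
f = 11.72 GHz = 1.172e+10 Hz
fd = 2*f*v/c = 2*1.172e+10*7027.5492/3.0e+08
fd = 549085.8474 Hz

549085.8474 Hz


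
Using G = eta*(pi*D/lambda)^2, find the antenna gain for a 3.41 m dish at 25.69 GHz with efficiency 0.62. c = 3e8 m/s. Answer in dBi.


lambda = c/f = 3e8 / 2.569e+10 = 0.0116777 m
G = eta*(pi*D/lambda)^2 = 0.62*(pi*3.41/0.0116777)^2
G = 521778.1540 (linear)
G = 10*log10(521778.1540) = 57.1749 dBi

57.1749 dBi


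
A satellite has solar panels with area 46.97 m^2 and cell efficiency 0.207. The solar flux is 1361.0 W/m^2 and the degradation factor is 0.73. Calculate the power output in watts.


P = area * eta * S * degradation
P = 46.97 * 0.207 * 1361.0 * 0.73
P = 9659.8835 W

9659.8835 W
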